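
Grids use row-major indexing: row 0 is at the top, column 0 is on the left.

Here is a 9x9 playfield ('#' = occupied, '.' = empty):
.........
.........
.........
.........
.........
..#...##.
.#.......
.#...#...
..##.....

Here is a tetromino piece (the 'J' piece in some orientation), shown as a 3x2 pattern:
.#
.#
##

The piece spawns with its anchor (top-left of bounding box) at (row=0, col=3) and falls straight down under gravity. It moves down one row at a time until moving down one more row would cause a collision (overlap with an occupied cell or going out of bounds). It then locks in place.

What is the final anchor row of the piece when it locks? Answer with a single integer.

Spawn at (row=0, col=3). Try each row:
  row 0: fits
  row 1: fits
  row 2: fits
  row 3: fits
  row 4: fits
  row 5: fits
  row 6: blocked -> lock at row 5

Answer: 5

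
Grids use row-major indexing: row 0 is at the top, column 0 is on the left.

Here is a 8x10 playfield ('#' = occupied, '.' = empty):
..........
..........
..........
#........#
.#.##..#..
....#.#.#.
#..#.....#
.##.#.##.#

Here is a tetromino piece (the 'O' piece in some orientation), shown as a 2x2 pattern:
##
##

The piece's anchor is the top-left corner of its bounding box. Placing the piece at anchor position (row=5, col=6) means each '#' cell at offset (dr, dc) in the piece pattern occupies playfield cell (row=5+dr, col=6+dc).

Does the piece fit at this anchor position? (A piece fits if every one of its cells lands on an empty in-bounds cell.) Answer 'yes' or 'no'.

Check each piece cell at anchor (5, 6):
  offset (0,0) -> (5,6): occupied ('#') -> FAIL
  offset (0,1) -> (5,7): empty -> OK
  offset (1,0) -> (6,6): empty -> OK
  offset (1,1) -> (6,7): empty -> OK
All cells valid: no

Answer: no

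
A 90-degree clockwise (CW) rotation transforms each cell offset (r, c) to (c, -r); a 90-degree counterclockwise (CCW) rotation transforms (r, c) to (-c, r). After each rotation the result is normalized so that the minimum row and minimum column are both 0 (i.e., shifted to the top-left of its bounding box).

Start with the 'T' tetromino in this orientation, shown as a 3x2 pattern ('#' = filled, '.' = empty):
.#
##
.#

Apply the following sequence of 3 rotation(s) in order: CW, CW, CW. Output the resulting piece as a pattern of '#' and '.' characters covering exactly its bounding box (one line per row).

Answer: ###
.#.

Derivation:
Start:
.#
##
.#
After rotation 1 (CW):
.#.
###
After rotation 2 (CW):
#.
##
#.
After rotation 3 (CW):
###
.#.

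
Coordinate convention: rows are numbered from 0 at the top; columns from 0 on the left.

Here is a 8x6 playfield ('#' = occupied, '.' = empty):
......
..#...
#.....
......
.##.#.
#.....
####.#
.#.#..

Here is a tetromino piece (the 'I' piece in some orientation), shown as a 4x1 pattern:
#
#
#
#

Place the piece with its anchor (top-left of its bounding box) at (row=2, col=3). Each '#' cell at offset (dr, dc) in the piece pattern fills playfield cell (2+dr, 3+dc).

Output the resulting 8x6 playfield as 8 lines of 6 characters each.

Answer: ......
..#...
#..#..
...#..
.####.
#..#..
####.#
.#.#..

Derivation:
Fill (2+0,3+0) = (2,3)
Fill (2+1,3+0) = (3,3)
Fill (2+2,3+0) = (4,3)
Fill (2+3,3+0) = (5,3)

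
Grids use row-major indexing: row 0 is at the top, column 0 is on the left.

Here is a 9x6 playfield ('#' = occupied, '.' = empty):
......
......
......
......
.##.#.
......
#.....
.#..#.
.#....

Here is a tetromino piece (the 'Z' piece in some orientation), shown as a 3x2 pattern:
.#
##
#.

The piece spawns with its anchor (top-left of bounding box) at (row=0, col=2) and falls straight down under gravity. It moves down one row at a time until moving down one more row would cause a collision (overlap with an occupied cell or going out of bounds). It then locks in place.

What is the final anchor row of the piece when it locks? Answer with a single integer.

Spawn at (row=0, col=2). Try each row:
  row 0: fits
  row 1: fits
  row 2: blocked -> lock at row 1

Answer: 1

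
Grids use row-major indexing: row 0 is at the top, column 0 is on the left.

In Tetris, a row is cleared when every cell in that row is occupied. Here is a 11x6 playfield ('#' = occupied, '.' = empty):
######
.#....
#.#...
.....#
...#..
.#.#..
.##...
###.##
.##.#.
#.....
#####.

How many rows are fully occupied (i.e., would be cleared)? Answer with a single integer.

Answer: 1

Derivation:
Check each row:
  row 0: 0 empty cells -> FULL (clear)
  row 1: 5 empty cells -> not full
  row 2: 4 empty cells -> not full
  row 3: 5 empty cells -> not full
  row 4: 5 empty cells -> not full
  row 5: 4 empty cells -> not full
  row 6: 4 empty cells -> not full
  row 7: 1 empty cell -> not full
  row 8: 3 empty cells -> not full
  row 9: 5 empty cells -> not full
  row 10: 1 empty cell -> not full
Total rows cleared: 1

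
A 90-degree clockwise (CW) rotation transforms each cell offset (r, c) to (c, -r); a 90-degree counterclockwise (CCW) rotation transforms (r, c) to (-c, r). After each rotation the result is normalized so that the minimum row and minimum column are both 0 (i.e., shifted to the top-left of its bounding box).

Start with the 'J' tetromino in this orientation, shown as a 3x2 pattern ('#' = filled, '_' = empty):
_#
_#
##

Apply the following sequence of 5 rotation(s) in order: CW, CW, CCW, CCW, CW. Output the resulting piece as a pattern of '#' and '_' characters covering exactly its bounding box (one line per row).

Answer: #__
###

Derivation:
Start:
_#
_#
##
After rotation 1 (CW):
#__
###
After rotation 2 (CW):
##
#_
#_
After rotation 3 (CCW):
#__
###
After rotation 4 (CCW):
_#
_#
##
After rotation 5 (CW):
#__
###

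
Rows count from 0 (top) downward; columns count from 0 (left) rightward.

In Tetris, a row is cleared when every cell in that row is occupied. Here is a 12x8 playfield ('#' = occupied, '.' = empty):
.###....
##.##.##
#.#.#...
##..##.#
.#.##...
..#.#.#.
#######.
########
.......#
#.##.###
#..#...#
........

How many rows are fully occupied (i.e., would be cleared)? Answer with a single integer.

Check each row:
  row 0: 5 empty cells -> not full
  row 1: 2 empty cells -> not full
  row 2: 5 empty cells -> not full
  row 3: 3 empty cells -> not full
  row 4: 5 empty cells -> not full
  row 5: 5 empty cells -> not full
  row 6: 1 empty cell -> not full
  row 7: 0 empty cells -> FULL (clear)
  row 8: 7 empty cells -> not full
  row 9: 2 empty cells -> not full
  row 10: 5 empty cells -> not full
  row 11: 8 empty cells -> not full
Total rows cleared: 1

Answer: 1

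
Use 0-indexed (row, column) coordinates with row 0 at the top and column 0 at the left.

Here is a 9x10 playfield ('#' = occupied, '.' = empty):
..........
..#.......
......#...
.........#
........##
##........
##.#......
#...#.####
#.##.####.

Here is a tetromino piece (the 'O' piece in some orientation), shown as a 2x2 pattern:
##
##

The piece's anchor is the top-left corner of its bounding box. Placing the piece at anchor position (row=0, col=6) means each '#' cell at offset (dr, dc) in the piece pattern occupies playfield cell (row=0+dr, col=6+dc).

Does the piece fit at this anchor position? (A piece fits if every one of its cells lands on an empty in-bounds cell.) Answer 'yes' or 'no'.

Check each piece cell at anchor (0, 6):
  offset (0,0) -> (0,6): empty -> OK
  offset (0,1) -> (0,7): empty -> OK
  offset (1,0) -> (1,6): empty -> OK
  offset (1,1) -> (1,7): empty -> OK
All cells valid: yes

Answer: yes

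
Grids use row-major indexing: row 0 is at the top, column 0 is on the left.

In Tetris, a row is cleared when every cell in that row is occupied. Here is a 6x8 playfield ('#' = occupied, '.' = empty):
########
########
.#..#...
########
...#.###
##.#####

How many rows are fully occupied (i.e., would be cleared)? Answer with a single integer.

Answer: 3

Derivation:
Check each row:
  row 0: 0 empty cells -> FULL (clear)
  row 1: 0 empty cells -> FULL (clear)
  row 2: 6 empty cells -> not full
  row 3: 0 empty cells -> FULL (clear)
  row 4: 4 empty cells -> not full
  row 5: 1 empty cell -> not full
Total rows cleared: 3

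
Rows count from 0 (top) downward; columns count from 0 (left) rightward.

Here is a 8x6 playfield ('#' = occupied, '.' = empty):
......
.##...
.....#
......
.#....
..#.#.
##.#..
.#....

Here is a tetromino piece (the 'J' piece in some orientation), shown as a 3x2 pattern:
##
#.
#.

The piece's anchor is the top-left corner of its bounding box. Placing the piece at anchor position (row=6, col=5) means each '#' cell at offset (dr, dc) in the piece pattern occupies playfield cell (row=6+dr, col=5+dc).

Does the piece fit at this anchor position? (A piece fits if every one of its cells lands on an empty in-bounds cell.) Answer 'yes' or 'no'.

Answer: no

Derivation:
Check each piece cell at anchor (6, 5):
  offset (0,0) -> (6,5): empty -> OK
  offset (0,1) -> (6,6): out of bounds -> FAIL
  offset (1,0) -> (7,5): empty -> OK
  offset (2,0) -> (8,5): out of bounds -> FAIL
All cells valid: no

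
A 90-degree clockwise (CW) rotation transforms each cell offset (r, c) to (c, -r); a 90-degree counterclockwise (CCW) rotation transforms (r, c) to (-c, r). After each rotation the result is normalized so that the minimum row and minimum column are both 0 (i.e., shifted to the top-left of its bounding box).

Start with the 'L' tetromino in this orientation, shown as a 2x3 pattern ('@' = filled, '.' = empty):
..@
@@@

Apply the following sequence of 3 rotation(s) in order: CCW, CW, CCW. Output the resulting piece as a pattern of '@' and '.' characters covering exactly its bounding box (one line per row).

Start:
..@
@@@
After rotation 1 (CCW):
@@
.@
.@
After rotation 2 (CW):
..@
@@@
After rotation 3 (CCW):
@@
.@
.@

Answer: @@
.@
.@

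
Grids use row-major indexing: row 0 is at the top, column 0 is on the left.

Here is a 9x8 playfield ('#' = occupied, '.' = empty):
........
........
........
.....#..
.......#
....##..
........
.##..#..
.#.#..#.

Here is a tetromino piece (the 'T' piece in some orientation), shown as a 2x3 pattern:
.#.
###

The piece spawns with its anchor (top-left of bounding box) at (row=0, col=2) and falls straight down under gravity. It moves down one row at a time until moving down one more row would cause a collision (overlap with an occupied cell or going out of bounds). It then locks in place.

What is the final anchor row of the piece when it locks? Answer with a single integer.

Spawn at (row=0, col=2). Try each row:
  row 0: fits
  row 1: fits
  row 2: fits
  row 3: fits
  row 4: blocked -> lock at row 3

Answer: 3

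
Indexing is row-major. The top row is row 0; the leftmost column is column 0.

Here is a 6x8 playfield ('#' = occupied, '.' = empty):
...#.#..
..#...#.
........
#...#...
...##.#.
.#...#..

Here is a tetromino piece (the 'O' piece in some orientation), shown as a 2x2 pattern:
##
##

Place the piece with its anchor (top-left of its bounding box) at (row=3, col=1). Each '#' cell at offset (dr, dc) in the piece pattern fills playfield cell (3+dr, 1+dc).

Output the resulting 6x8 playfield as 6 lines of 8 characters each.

Answer: ...#.#..
..#...#.
........
###.#...
.####.#.
.#...#..

Derivation:
Fill (3+0,1+0) = (3,1)
Fill (3+0,1+1) = (3,2)
Fill (3+1,1+0) = (4,1)
Fill (3+1,1+1) = (4,2)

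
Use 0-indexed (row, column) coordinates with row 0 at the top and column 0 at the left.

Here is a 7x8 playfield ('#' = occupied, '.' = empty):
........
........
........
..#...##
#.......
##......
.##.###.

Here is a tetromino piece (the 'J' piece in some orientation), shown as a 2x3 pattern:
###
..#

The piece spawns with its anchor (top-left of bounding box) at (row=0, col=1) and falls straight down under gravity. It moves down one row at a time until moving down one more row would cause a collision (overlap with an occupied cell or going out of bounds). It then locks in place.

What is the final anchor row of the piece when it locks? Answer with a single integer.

Spawn at (row=0, col=1). Try each row:
  row 0: fits
  row 1: fits
  row 2: fits
  row 3: blocked -> lock at row 2

Answer: 2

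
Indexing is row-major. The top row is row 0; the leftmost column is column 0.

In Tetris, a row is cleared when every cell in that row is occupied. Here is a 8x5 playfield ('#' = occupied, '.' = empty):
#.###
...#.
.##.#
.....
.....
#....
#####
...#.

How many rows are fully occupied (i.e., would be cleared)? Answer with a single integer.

Check each row:
  row 0: 1 empty cell -> not full
  row 1: 4 empty cells -> not full
  row 2: 2 empty cells -> not full
  row 3: 5 empty cells -> not full
  row 4: 5 empty cells -> not full
  row 5: 4 empty cells -> not full
  row 6: 0 empty cells -> FULL (clear)
  row 7: 4 empty cells -> not full
Total rows cleared: 1

Answer: 1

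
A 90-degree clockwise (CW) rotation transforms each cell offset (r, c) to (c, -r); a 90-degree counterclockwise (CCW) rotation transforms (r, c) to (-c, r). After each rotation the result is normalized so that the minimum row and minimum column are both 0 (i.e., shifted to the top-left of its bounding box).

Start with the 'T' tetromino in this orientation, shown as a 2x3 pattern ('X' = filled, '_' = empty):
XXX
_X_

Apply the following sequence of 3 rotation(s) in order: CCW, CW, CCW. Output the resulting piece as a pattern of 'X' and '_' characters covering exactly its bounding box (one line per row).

Start:
XXX
_X_
After rotation 1 (CCW):
X_
XX
X_
After rotation 2 (CW):
XXX
_X_
After rotation 3 (CCW):
X_
XX
X_

Answer: X_
XX
X_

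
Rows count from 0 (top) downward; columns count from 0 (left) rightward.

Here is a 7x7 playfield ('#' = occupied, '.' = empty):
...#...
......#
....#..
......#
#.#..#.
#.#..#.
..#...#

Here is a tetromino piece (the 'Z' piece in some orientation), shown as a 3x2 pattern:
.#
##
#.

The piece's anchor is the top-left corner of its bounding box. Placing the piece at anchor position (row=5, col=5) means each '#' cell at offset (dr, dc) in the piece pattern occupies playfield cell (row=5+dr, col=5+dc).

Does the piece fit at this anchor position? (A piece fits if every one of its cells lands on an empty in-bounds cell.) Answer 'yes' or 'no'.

Answer: no

Derivation:
Check each piece cell at anchor (5, 5):
  offset (0,1) -> (5,6): empty -> OK
  offset (1,0) -> (6,5): empty -> OK
  offset (1,1) -> (6,6): occupied ('#') -> FAIL
  offset (2,0) -> (7,5): out of bounds -> FAIL
All cells valid: no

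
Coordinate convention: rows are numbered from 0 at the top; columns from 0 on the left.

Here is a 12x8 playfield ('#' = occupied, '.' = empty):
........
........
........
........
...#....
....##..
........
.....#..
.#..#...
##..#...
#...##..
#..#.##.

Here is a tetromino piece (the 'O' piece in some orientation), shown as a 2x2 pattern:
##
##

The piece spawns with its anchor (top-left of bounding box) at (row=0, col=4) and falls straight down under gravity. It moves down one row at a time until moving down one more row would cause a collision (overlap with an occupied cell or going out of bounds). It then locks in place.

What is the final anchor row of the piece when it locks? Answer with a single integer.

Answer: 3

Derivation:
Spawn at (row=0, col=4). Try each row:
  row 0: fits
  row 1: fits
  row 2: fits
  row 3: fits
  row 4: blocked -> lock at row 3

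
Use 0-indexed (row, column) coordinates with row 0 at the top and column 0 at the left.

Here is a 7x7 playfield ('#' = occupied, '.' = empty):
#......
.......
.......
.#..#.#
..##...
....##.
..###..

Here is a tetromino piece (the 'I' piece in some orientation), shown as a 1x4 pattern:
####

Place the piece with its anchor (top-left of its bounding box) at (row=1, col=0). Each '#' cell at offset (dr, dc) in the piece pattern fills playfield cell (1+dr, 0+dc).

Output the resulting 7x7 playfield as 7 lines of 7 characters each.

Answer: #......
####...
.......
.#..#.#
..##...
....##.
..###..

Derivation:
Fill (1+0,0+0) = (1,0)
Fill (1+0,0+1) = (1,1)
Fill (1+0,0+2) = (1,2)
Fill (1+0,0+3) = (1,3)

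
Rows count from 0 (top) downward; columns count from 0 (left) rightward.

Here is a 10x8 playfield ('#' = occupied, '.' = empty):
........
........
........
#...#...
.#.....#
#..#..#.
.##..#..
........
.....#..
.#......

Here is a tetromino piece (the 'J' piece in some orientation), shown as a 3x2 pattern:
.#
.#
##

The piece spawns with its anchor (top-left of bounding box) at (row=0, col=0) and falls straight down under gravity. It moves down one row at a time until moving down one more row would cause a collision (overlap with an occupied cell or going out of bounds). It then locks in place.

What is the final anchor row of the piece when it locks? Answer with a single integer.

Spawn at (row=0, col=0). Try each row:
  row 0: fits
  row 1: blocked -> lock at row 0

Answer: 0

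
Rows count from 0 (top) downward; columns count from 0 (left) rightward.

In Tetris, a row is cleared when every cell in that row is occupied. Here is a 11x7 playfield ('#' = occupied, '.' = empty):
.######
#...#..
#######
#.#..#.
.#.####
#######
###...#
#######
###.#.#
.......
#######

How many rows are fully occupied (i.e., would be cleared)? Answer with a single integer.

Answer: 4

Derivation:
Check each row:
  row 0: 1 empty cell -> not full
  row 1: 5 empty cells -> not full
  row 2: 0 empty cells -> FULL (clear)
  row 3: 4 empty cells -> not full
  row 4: 2 empty cells -> not full
  row 5: 0 empty cells -> FULL (clear)
  row 6: 3 empty cells -> not full
  row 7: 0 empty cells -> FULL (clear)
  row 8: 2 empty cells -> not full
  row 9: 7 empty cells -> not full
  row 10: 0 empty cells -> FULL (clear)
Total rows cleared: 4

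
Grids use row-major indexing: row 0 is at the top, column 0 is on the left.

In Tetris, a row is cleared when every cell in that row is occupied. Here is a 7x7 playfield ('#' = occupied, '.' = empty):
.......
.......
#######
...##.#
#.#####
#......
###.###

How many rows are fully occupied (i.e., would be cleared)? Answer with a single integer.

Check each row:
  row 0: 7 empty cells -> not full
  row 1: 7 empty cells -> not full
  row 2: 0 empty cells -> FULL (clear)
  row 3: 4 empty cells -> not full
  row 4: 1 empty cell -> not full
  row 5: 6 empty cells -> not full
  row 6: 1 empty cell -> not full
Total rows cleared: 1

Answer: 1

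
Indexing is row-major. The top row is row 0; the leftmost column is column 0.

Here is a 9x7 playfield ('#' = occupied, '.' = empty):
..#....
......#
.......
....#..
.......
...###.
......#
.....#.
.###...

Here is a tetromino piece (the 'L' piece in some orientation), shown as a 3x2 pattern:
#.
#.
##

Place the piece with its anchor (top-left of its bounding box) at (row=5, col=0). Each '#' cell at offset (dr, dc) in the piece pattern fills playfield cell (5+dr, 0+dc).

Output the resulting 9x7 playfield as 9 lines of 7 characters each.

Fill (5+0,0+0) = (5,0)
Fill (5+1,0+0) = (6,0)
Fill (5+2,0+0) = (7,0)
Fill (5+2,0+1) = (7,1)

Answer: ..#....
......#
.......
....#..
.......
#..###.
#.....#
##...#.
.###...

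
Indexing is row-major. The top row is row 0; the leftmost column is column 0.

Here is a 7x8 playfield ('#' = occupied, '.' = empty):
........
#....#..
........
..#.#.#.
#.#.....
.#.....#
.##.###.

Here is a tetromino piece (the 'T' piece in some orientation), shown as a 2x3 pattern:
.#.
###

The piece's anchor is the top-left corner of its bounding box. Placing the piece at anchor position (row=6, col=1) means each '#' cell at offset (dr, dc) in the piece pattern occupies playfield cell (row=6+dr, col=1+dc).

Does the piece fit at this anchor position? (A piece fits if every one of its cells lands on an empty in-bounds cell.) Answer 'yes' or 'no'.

Check each piece cell at anchor (6, 1):
  offset (0,1) -> (6,2): occupied ('#') -> FAIL
  offset (1,0) -> (7,1): out of bounds -> FAIL
  offset (1,1) -> (7,2): out of bounds -> FAIL
  offset (1,2) -> (7,3): out of bounds -> FAIL
All cells valid: no

Answer: no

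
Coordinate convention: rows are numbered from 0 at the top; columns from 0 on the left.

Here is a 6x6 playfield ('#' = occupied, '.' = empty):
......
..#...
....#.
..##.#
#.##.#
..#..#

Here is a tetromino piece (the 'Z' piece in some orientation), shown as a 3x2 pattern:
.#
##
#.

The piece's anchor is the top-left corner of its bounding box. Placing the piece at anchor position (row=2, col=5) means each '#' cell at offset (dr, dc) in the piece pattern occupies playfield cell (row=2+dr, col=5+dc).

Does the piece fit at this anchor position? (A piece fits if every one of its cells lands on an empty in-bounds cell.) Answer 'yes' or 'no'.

Check each piece cell at anchor (2, 5):
  offset (0,1) -> (2,6): out of bounds -> FAIL
  offset (1,0) -> (3,5): occupied ('#') -> FAIL
  offset (1,1) -> (3,6): out of bounds -> FAIL
  offset (2,0) -> (4,5): occupied ('#') -> FAIL
All cells valid: no

Answer: no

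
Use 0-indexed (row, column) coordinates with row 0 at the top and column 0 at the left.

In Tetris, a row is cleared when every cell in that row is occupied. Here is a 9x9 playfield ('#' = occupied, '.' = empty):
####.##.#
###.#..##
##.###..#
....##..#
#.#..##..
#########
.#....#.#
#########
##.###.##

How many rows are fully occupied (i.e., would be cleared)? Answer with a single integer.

Check each row:
  row 0: 2 empty cells -> not full
  row 1: 3 empty cells -> not full
  row 2: 3 empty cells -> not full
  row 3: 6 empty cells -> not full
  row 4: 5 empty cells -> not full
  row 5: 0 empty cells -> FULL (clear)
  row 6: 6 empty cells -> not full
  row 7: 0 empty cells -> FULL (clear)
  row 8: 2 empty cells -> not full
Total rows cleared: 2

Answer: 2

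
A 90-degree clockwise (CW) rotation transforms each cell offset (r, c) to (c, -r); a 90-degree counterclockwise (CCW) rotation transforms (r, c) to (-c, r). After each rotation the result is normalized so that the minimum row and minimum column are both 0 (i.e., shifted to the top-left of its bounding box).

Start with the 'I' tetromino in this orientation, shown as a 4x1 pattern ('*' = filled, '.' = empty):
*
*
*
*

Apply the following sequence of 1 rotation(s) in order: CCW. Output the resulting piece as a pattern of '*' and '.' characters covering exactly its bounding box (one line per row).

Answer: ****

Derivation:
Start:
*
*
*
*
After rotation 1 (CCW):
****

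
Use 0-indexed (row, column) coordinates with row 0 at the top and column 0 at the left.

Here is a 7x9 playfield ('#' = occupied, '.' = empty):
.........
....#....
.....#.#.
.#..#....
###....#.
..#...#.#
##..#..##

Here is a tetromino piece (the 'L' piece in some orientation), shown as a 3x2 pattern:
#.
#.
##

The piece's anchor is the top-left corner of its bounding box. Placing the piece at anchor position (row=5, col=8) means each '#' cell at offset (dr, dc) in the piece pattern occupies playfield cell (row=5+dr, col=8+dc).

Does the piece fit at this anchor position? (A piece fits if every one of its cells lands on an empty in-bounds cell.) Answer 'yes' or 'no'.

Check each piece cell at anchor (5, 8):
  offset (0,0) -> (5,8): occupied ('#') -> FAIL
  offset (1,0) -> (6,8): occupied ('#') -> FAIL
  offset (2,0) -> (7,8): out of bounds -> FAIL
  offset (2,1) -> (7,9): out of bounds -> FAIL
All cells valid: no

Answer: no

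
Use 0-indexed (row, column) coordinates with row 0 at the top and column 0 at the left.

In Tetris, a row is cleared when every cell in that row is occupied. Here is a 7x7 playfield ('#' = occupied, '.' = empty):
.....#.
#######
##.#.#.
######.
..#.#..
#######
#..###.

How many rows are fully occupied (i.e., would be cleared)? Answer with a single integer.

Answer: 2

Derivation:
Check each row:
  row 0: 6 empty cells -> not full
  row 1: 0 empty cells -> FULL (clear)
  row 2: 3 empty cells -> not full
  row 3: 1 empty cell -> not full
  row 4: 5 empty cells -> not full
  row 5: 0 empty cells -> FULL (clear)
  row 6: 3 empty cells -> not full
Total rows cleared: 2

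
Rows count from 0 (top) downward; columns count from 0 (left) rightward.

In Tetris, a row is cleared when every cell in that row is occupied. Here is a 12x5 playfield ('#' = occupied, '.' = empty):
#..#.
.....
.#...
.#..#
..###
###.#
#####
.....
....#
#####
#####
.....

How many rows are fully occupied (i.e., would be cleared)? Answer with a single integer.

Check each row:
  row 0: 3 empty cells -> not full
  row 1: 5 empty cells -> not full
  row 2: 4 empty cells -> not full
  row 3: 3 empty cells -> not full
  row 4: 2 empty cells -> not full
  row 5: 1 empty cell -> not full
  row 6: 0 empty cells -> FULL (clear)
  row 7: 5 empty cells -> not full
  row 8: 4 empty cells -> not full
  row 9: 0 empty cells -> FULL (clear)
  row 10: 0 empty cells -> FULL (clear)
  row 11: 5 empty cells -> not full
Total rows cleared: 3

Answer: 3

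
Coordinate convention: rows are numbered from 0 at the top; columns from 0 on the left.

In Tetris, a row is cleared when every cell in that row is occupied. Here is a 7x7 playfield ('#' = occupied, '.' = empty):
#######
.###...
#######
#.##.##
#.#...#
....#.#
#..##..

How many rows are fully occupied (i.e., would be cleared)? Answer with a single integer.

Check each row:
  row 0: 0 empty cells -> FULL (clear)
  row 1: 4 empty cells -> not full
  row 2: 0 empty cells -> FULL (clear)
  row 3: 2 empty cells -> not full
  row 4: 4 empty cells -> not full
  row 5: 5 empty cells -> not full
  row 6: 4 empty cells -> not full
Total rows cleared: 2

Answer: 2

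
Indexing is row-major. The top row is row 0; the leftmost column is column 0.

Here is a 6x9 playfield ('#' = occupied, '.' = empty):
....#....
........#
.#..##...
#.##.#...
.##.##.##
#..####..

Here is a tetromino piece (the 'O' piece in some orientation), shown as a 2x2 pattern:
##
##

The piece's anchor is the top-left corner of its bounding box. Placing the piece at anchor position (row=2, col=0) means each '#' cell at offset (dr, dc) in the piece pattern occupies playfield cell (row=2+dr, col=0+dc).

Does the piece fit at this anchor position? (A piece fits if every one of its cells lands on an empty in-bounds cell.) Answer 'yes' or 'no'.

Answer: no

Derivation:
Check each piece cell at anchor (2, 0):
  offset (0,0) -> (2,0): empty -> OK
  offset (0,1) -> (2,1): occupied ('#') -> FAIL
  offset (1,0) -> (3,0): occupied ('#') -> FAIL
  offset (1,1) -> (3,1): empty -> OK
All cells valid: no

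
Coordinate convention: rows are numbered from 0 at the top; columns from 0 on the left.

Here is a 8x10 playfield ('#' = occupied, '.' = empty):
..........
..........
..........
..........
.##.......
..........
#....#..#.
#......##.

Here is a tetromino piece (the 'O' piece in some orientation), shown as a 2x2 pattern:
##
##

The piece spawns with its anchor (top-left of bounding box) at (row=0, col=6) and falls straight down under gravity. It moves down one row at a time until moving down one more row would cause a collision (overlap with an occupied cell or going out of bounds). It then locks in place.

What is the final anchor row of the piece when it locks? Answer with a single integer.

Answer: 5

Derivation:
Spawn at (row=0, col=6). Try each row:
  row 0: fits
  row 1: fits
  row 2: fits
  row 3: fits
  row 4: fits
  row 5: fits
  row 6: blocked -> lock at row 5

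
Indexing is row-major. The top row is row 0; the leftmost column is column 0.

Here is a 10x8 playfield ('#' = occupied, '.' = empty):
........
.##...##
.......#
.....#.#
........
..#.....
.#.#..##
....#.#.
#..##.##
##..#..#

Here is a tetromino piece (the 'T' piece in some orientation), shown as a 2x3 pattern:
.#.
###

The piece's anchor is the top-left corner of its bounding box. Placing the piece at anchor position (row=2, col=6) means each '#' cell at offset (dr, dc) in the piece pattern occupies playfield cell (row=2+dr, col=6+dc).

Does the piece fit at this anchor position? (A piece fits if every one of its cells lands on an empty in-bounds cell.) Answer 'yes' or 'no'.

Check each piece cell at anchor (2, 6):
  offset (0,1) -> (2,7): occupied ('#') -> FAIL
  offset (1,0) -> (3,6): empty -> OK
  offset (1,1) -> (3,7): occupied ('#') -> FAIL
  offset (1,2) -> (3,8): out of bounds -> FAIL
All cells valid: no

Answer: no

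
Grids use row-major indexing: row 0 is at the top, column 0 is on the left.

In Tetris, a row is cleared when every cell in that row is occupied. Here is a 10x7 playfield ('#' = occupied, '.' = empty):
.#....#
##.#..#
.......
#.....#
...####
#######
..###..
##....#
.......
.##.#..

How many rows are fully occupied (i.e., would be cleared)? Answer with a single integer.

Check each row:
  row 0: 5 empty cells -> not full
  row 1: 3 empty cells -> not full
  row 2: 7 empty cells -> not full
  row 3: 5 empty cells -> not full
  row 4: 3 empty cells -> not full
  row 5: 0 empty cells -> FULL (clear)
  row 6: 4 empty cells -> not full
  row 7: 4 empty cells -> not full
  row 8: 7 empty cells -> not full
  row 9: 4 empty cells -> not full
Total rows cleared: 1

Answer: 1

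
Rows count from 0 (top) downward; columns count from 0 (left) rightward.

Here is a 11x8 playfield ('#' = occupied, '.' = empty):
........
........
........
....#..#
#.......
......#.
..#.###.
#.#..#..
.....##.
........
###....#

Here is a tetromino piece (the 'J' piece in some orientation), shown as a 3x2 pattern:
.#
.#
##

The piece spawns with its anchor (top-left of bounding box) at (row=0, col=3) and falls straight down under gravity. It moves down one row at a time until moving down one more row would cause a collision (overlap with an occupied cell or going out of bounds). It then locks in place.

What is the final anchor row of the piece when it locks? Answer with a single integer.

Answer: 0

Derivation:
Spawn at (row=0, col=3). Try each row:
  row 0: fits
  row 1: blocked -> lock at row 0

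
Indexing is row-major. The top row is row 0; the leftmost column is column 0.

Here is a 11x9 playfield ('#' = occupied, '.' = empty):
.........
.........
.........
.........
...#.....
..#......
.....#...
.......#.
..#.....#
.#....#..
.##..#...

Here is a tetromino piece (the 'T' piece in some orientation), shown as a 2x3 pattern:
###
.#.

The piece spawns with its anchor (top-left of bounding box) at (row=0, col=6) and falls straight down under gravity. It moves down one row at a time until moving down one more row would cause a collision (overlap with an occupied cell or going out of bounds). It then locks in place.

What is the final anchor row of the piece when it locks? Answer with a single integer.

Answer: 5

Derivation:
Spawn at (row=0, col=6). Try each row:
  row 0: fits
  row 1: fits
  row 2: fits
  row 3: fits
  row 4: fits
  row 5: fits
  row 6: blocked -> lock at row 5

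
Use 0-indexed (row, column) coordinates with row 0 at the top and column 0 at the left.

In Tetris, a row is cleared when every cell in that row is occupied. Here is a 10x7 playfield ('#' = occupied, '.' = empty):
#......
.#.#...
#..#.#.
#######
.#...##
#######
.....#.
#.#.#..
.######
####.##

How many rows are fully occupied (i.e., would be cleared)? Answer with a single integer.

Check each row:
  row 0: 6 empty cells -> not full
  row 1: 5 empty cells -> not full
  row 2: 4 empty cells -> not full
  row 3: 0 empty cells -> FULL (clear)
  row 4: 4 empty cells -> not full
  row 5: 0 empty cells -> FULL (clear)
  row 6: 6 empty cells -> not full
  row 7: 4 empty cells -> not full
  row 8: 1 empty cell -> not full
  row 9: 1 empty cell -> not full
Total rows cleared: 2

Answer: 2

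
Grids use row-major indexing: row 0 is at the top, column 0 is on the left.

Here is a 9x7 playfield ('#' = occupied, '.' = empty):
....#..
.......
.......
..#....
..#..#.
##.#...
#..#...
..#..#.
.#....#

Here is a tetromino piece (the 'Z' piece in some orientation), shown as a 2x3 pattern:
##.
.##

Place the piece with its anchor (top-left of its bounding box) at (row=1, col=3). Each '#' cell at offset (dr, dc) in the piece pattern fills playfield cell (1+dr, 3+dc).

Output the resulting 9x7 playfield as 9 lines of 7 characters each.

Answer: ....#..
...##..
....##.
..#....
..#..#.
##.#...
#..#...
..#..#.
.#....#

Derivation:
Fill (1+0,3+0) = (1,3)
Fill (1+0,3+1) = (1,4)
Fill (1+1,3+1) = (2,4)
Fill (1+1,3+2) = (2,5)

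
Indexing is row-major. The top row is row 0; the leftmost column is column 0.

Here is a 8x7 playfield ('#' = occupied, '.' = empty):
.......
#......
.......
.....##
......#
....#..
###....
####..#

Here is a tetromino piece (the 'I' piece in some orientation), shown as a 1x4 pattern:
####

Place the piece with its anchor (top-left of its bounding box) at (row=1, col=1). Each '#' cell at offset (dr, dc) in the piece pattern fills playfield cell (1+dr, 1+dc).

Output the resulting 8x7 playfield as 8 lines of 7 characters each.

Fill (1+0,1+0) = (1,1)
Fill (1+0,1+1) = (1,2)
Fill (1+0,1+2) = (1,3)
Fill (1+0,1+3) = (1,4)

Answer: .......
#####..
.......
.....##
......#
....#..
###....
####..#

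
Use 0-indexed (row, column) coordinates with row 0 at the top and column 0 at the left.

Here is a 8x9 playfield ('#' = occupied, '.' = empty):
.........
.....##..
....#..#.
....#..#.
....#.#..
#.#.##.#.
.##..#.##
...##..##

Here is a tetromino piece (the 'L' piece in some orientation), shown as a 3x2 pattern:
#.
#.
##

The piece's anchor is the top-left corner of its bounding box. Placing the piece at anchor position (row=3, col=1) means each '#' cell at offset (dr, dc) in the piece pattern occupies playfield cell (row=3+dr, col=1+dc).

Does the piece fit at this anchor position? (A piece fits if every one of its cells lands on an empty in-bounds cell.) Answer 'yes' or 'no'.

Check each piece cell at anchor (3, 1):
  offset (0,0) -> (3,1): empty -> OK
  offset (1,0) -> (4,1): empty -> OK
  offset (2,0) -> (5,1): empty -> OK
  offset (2,1) -> (5,2): occupied ('#') -> FAIL
All cells valid: no

Answer: no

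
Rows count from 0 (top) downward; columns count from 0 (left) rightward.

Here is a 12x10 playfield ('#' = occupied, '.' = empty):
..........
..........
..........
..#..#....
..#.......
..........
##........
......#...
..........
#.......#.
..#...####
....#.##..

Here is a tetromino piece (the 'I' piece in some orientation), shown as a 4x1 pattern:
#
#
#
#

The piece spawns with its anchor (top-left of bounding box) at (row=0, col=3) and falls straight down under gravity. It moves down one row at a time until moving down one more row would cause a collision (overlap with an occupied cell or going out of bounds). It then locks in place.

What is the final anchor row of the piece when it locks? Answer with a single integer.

Spawn at (row=0, col=3). Try each row:
  row 0: fits
  row 1: fits
  row 2: fits
  row 3: fits
  row 4: fits
  row 5: fits
  row 6: fits
  row 7: fits
  row 8: fits
  row 9: blocked -> lock at row 8

Answer: 8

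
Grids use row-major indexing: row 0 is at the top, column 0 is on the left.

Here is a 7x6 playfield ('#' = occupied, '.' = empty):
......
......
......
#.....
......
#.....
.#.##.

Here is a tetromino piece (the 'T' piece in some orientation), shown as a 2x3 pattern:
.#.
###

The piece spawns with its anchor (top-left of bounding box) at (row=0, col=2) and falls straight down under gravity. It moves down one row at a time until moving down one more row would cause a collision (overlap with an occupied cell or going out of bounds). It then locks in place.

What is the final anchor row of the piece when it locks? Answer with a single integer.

Answer: 4

Derivation:
Spawn at (row=0, col=2). Try each row:
  row 0: fits
  row 1: fits
  row 2: fits
  row 3: fits
  row 4: fits
  row 5: blocked -> lock at row 4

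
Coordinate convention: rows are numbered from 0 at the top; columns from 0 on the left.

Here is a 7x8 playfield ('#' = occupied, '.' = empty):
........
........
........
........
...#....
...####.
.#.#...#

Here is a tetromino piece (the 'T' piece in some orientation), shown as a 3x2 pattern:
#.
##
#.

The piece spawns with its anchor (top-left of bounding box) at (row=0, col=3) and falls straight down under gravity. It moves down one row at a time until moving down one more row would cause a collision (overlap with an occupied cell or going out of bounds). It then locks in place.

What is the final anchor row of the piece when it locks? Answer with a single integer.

Spawn at (row=0, col=3). Try each row:
  row 0: fits
  row 1: fits
  row 2: blocked -> lock at row 1

Answer: 1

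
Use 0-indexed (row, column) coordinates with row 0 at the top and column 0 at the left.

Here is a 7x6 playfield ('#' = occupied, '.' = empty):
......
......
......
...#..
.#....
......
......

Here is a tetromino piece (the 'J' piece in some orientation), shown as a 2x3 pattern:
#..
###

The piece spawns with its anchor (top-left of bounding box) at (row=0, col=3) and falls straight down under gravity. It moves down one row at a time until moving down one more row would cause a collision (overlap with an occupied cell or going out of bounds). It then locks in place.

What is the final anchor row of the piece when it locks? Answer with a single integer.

Spawn at (row=0, col=3). Try each row:
  row 0: fits
  row 1: fits
  row 2: blocked -> lock at row 1

Answer: 1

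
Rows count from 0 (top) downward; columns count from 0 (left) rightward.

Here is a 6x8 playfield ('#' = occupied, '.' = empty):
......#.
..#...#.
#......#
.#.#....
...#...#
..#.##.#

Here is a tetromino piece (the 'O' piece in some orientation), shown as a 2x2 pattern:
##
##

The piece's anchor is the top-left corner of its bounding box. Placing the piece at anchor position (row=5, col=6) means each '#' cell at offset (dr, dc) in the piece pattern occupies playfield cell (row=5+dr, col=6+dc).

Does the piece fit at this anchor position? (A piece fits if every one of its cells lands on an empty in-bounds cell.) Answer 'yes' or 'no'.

Check each piece cell at anchor (5, 6):
  offset (0,0) -> (5,6): empty -> OK
  offset (0,1) -> (5,7): occupied ('#') -> FAIL
  offset (1,0) -> (6,6): out of bounds -> FAIL
  offset (1,1) -> (6,7): out of bounds -> FAIL
All cells valid: no

Answer: no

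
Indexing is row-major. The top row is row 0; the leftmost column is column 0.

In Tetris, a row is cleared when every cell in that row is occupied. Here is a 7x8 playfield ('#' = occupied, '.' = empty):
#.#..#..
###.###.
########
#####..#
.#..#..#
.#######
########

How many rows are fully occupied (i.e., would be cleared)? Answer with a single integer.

Answer: 2

Derivation:
Check each row:
  row 0: 5 empty cells -> not full
  row 1: 2 empty cells -> not full
  row 2: 0 empty cells -> FULL (clear)
  row 3: 2 empty cells -> not full
  row 4: 5 empty cells -> not full
  row 5: 1 empty cell -> not full
  row 6: 0 empty cells -> FULL (clear)
Total rows cleared: 2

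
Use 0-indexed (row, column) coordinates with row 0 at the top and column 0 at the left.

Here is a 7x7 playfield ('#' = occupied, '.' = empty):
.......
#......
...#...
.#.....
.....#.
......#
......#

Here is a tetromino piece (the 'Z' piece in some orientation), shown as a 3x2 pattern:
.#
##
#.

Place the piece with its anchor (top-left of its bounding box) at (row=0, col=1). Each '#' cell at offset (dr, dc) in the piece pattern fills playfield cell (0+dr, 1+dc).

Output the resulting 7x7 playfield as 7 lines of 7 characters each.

Fill (0+0,1+1) = (0,2)
Fill (0+1,1+0) = (1,1)
Fill (0+1,1+1) = (1,2)
Fill (0+2,1+0) = (2,1)

Answer: ..#....
###....
.#.#...
.#.....
.....#.
......#
......#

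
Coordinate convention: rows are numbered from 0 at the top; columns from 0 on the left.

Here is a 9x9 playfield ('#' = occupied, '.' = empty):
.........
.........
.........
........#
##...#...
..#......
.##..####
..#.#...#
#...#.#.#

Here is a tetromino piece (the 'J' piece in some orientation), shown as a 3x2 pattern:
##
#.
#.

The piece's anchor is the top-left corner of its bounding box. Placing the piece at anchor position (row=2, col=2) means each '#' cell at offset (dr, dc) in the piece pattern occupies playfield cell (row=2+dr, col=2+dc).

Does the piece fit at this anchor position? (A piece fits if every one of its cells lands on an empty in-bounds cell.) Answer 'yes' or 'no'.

Check each piece cell at anchor (2, 2):
  offset (0,0) -> (2,2): empty -> OK
  offset (0,1) -> (2,3): empty -> OK
  offset (1,0) -> (3,2): empty -> OK
  offset (2,0) -> (4,2): empty -> OK
All cells valid: yes

Answer: yes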